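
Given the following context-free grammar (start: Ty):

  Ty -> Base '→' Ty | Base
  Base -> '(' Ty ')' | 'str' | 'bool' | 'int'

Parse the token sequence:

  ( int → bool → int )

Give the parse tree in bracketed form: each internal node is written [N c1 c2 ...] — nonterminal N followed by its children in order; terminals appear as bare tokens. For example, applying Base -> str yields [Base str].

Ty
Base
( Ty )
( Base → Ty )
( int → Ty )
( int → Base → Ty )
( int → bool → Ty )
( int → bool → Base )
( int → bool → int )

[Ty [Base ( [Ty [Base int] → [Ty [Base bool] → [Ty [Base int]]]] )]]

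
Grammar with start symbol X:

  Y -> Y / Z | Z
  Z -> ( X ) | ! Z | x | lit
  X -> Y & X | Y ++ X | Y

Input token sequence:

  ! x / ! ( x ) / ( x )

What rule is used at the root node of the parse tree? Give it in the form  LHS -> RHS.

[X [Y [Y [Y [Z ! [Z x]]] / [Z ! [Z ( [X [Y [Z x]]] )]]] / [Z ( [X [Y [Z x]]] )]]]

X -> Y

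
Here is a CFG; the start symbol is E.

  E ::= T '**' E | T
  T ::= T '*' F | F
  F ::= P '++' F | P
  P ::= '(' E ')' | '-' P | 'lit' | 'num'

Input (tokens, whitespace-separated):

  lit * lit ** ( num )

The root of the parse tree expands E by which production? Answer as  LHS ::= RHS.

E ::= T '**' E

[E [T [T [F [P lit]]] * [F [P lit]]] ** [E [T [F [P ( [E [T [F [P num]]]] )]]]]]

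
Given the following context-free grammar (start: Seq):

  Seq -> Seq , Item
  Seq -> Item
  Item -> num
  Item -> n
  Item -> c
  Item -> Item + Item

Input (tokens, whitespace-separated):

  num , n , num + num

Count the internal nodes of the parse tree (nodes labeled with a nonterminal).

8

[Seq [Seq [Seq [Item num]] , [Item n]] , [Item [Item num] + [Item num]]]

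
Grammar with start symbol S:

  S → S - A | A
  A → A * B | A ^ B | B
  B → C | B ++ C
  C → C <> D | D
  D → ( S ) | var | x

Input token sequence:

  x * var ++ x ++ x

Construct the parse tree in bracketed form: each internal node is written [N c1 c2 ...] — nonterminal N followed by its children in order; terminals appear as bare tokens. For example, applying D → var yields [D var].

S
A
A * B
B * B
C * B
D * B
x * B
x * B ++ C
x * B ++ C ++ C
x * C ++ C ++ C
x * D ++ C ++ C
x * var ++ C ++ C
x * var ++ D ++ C
x * var ++ x ++ C
x * var ++ x ++ D
x * var ++ x ++ x

[S [A [A [B [C [D x]]]] * [B [B [B [C [D var]]] ++ [C [D x]]] ++ [C [D x]]]]]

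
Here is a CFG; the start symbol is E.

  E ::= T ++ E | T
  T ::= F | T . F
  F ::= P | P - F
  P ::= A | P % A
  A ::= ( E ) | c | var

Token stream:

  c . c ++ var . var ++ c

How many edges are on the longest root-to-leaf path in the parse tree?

7

[E [T [T [F [P [A c]]]] . [F [P [A c]]]] ++ [E [T [T [F [P [A var]]]] . [F [P [A var]]]] ++ [E [T [F [P [A c]]]]]]]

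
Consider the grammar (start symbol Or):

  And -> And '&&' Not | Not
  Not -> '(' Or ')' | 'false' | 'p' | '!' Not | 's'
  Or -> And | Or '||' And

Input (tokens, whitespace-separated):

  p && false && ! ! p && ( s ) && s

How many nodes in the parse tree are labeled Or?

2

[Or [And [And [And [And [And [Not p]] && [Not false]] && [Not ! [Not ! [Not p]]]] && [Not ( [Or [And [Not s]]] )]] && [Not s]]]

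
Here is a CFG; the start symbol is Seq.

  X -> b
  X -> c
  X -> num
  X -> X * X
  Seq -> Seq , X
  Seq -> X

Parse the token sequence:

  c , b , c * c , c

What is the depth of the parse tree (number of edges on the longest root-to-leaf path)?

[Seq [Seq [Seq [Seq [X c]] , [X b]] , [X [X c] * [X c]]] , [X c]]

5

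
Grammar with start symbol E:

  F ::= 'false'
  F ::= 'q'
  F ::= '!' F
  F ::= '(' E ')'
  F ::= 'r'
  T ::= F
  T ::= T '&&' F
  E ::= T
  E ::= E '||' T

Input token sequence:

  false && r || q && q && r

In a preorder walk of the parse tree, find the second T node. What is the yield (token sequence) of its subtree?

false

[E [E [T [T [F false]] && [F r]]] || [T [T [T [F q]] && [F q]] && [F r]]]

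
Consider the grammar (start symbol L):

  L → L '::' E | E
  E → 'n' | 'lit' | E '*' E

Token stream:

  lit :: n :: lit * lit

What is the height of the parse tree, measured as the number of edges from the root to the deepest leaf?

[L [L [L [E lit]] :: [E n]] :: [E [E lit] * [E lit]]]

4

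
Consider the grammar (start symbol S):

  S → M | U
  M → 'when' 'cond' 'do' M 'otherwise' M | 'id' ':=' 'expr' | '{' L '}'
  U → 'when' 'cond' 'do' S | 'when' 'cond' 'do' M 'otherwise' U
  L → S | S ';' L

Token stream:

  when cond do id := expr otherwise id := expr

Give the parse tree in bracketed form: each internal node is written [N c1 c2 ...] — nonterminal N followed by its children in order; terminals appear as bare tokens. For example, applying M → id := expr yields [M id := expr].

[S [M when cond do [M id := expr] otherwise [M id := expr]]]

S
M
when cond do M otherwise M
when cond do id := expr otherwise M
when cond do id := expr otherwise id := expr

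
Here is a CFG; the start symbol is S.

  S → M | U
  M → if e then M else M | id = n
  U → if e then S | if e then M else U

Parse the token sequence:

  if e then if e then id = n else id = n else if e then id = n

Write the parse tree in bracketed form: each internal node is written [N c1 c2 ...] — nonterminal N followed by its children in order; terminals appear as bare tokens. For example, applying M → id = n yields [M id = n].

[S [U if e then [M if e then [M id = n] else [M id = n]] else [U if e then [S [M id = n]]]]]

S
U
if e then M else U
if e then if e then M else M else U
if e then if e then id = n else M else U
if e then if e then id = n else id = n else U
if e then if e then id = n else id = n else if e then S
if e then if e then id = n else id = n else if e then M
if e then if e then id = n else id = n else if e then id = n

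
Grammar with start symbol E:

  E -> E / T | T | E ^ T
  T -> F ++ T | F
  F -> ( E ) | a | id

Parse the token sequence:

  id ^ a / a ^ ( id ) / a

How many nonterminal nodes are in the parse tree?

18

[E [E [E [E [E [T [F id]]] ^ [T [F a]]] / [T [F a]]] ^ [T [F ( [E [T [F id]]] )]]] / [T [F a]]]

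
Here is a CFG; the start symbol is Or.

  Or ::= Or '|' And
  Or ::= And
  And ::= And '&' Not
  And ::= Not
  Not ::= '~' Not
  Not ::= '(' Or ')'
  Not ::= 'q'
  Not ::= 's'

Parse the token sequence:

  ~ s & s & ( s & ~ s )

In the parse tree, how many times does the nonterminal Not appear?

7

[Or [And [And [And [Not ~ [Not s]]] & [Not s]] & [Not ( [Or [And [And [Not s]] & [Not ~ [Not s]]]] )]]]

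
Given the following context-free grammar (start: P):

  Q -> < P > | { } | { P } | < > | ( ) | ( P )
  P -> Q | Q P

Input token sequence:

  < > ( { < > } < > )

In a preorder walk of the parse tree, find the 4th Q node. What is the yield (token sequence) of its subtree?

[P [Q < >] [P [Q ( [P [Q { [P [Q < >]] }] [P [Q < >]]] )]]]

< >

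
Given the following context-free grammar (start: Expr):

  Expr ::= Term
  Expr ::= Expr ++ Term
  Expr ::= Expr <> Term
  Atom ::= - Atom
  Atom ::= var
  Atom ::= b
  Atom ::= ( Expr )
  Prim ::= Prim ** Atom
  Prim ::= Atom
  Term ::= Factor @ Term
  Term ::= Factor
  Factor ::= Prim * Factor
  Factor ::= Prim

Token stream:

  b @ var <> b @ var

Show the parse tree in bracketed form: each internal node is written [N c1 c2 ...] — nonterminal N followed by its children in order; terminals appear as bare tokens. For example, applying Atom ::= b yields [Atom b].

[Expr [Expr [Term [Factor [Prim [Atom b]]] @ [Term [Factor [Prim [Atom var]]]]]] <> [Term [Factor [Prim [Atom b]]] @ [Term [Factor [Prim [Atom var]]]]]]

Expr
Expr <> Term
Term <> Term
Factor @ Term <> Term
Prim @ Term <> Term
Atom @ Term <> Term
b @ Term <> Term
b @ Factor <> Term
b @ Prim <> Term
b @ Atom <> Term
b @ var <> Term
b @ var <> Factor @ Term
b @ var <> Prim @ Term
b @ var <> Atom @ Term
b @ var <> b @ Term
b @ var <> b @ Factor
b @ var <> b @ Prim
b @ var <> b @ Atom
b @ var <> b @ var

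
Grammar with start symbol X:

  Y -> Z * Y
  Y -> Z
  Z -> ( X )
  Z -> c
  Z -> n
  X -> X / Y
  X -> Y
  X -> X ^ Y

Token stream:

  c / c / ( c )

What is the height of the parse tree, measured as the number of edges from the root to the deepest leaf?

6

[X [X [X [Y [Z c]]] / [Y [Z c]]] / [Y [Z ( [X [Y [Z c]]] )]]]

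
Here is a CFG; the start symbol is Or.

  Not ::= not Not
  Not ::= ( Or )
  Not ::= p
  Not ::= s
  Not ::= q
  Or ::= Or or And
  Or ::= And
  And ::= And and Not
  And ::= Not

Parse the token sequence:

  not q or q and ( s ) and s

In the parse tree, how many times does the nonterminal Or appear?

[Or [Or [And [Not not [Not q]]]] or [And [And [And [Not q]] and [Not ( [Or [And [Not s]]] )]] and [Not s]]]

3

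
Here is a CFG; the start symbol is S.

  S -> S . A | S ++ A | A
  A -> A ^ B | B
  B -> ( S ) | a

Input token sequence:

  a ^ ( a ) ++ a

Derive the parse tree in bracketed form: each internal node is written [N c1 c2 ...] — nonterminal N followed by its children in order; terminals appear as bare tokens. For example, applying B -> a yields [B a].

S
S ++ A
A ++ A
A ^ B ++ A
B ^ B ++ A
a ^ B ++ A
a ^ ( S ) ++ A
a ^ ( A ) ++ A
a ^ ( B ) ++ A
a ^ ( a ) ++ A
a ^ ( a ) ++ B
a ^ ( a ) ++ a

[S [S [A [A [B a]] ^ [B ( [S [A [B a]]] )]]] ++ [A [B a]]]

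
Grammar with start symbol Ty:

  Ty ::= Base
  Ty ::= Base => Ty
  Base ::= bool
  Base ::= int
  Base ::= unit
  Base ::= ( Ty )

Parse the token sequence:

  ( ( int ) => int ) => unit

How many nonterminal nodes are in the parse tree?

10

[Ty [Base ( [Ty [Base ( [Ty [Base int]] )] => [Ty [Base int]]] )] => [Ty [Base unit]]]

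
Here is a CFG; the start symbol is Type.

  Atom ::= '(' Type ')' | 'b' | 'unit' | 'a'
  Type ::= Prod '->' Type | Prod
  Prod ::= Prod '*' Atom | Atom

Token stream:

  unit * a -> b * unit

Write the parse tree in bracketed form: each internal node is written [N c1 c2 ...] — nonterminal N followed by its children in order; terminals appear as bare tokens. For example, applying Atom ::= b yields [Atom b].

[Type [Prod [Prod [Atom unit]] * [Atom a]] -> [Type [Prod [Prod [Atom b]] * [Atom unit]]]]

Type
Prod -> Type
Prod * Atom -> Type
Atom * Atom -> Type
unit * Atom -> Type
unit * a -> Type
unit * a -> Prod
unit * a -> Prod * Atom
unit * a -> Atom * Atom
unit * a -> b * Atom
unit * a -> b * unit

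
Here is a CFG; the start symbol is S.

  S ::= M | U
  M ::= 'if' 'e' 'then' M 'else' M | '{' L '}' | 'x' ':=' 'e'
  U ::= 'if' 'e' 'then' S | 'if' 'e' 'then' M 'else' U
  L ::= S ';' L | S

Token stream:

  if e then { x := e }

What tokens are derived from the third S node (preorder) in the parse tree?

x := e

[S [U if e then [S [M { [L [S [M x := e]]] }]]]]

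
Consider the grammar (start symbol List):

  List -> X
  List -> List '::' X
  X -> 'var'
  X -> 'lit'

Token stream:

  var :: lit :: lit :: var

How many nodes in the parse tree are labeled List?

[List [List [List [List [X var]] :: [X lit]] :: [X lit]] :: [X var]]

4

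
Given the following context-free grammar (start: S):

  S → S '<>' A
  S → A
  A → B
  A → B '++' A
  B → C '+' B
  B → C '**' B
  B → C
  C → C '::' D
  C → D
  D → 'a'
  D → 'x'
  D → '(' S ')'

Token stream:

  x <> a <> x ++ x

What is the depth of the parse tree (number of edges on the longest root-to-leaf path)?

7

[S [S [S [A [B [C [D x]]]]] <> [A [B [C [D a]]]]] <> [A [B [C [D x]]] ++ [A [B [C [D x]]]]]]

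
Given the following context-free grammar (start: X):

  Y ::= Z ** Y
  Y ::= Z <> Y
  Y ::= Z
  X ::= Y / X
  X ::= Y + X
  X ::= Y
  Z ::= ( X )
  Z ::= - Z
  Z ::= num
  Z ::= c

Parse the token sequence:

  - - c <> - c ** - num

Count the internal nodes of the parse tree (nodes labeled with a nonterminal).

[X [Y [Z - [Z - [Z c]]] <> [Y [Z - [Z c]] ** [Y [Z - [Z num]]]]]]

11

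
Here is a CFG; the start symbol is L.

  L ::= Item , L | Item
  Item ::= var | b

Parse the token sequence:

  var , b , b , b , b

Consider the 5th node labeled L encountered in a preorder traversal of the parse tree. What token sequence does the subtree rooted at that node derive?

[L [Item var] , [L [Item b] , [L [Item b] , [L [Item b] , [L [Item b]]]]]]

b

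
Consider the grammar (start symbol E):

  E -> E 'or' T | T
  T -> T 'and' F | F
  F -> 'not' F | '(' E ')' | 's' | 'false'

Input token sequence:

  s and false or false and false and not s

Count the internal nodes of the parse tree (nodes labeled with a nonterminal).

13

[E [E [T [T [F s]] and [F false]]] or [T [T [T [F false]] and [F false]] and [F not [F s]]]]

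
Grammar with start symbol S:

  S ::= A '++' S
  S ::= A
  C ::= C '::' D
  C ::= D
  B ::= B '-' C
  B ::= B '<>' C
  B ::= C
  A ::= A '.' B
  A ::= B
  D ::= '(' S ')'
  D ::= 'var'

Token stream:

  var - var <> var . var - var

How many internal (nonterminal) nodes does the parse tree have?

[S [A [A [B [B [B [C [D var]]] - [C [D var]]] <> [C [D var]]]] . [B [B [C [D var]]] - [C [D var]]]]]

18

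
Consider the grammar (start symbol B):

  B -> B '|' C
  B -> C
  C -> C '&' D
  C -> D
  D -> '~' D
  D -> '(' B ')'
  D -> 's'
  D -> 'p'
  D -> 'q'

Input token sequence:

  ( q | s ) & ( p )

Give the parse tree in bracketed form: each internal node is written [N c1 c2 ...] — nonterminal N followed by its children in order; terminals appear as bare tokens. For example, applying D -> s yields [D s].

[B [C [C [D ( [B [B [C [D q]]] | [C [D s]]] )]] & [D ( [B [C [D p]]] )]]]

B
C
C & D
D & D
( B ) & D
( B | C ) & D
( C | C ) & D
( D | C ) & D
( q | C ) & D
( q | D ) & D
( q | s ) & D
( q | s ) & ( B )
( q | s ) & ( C )
( q | s ) & ( D )
( q | s ) & ( p )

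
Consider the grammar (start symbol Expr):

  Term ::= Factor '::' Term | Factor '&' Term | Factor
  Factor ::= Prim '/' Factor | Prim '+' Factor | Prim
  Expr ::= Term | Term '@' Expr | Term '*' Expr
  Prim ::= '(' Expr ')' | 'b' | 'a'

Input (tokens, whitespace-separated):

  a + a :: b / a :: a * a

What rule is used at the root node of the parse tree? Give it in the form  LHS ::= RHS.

Expr ::= Term '*' Expr

[Expr [Term [Factor [Prim a] + [Factor [Prim a]]] :: [Term [Factor [Prim b] / [Factor [Prim a]]] :: [Term [Factor [Prim a]]]]] * [Expr [Term [Factor [Prim a]]]]]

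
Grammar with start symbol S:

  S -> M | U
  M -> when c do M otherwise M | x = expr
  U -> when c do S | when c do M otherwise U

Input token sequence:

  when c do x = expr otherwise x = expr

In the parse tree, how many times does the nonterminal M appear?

[S [M when c do [M x = expr] otherwise [M x = expr]]]

3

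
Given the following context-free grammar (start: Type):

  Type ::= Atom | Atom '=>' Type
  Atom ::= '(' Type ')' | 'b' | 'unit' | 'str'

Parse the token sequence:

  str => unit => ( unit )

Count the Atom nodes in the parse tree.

4

[Type [Atom str] => [Type [Atom unit] => [Type [Atom ( [Type [Atom unit]] )]]]]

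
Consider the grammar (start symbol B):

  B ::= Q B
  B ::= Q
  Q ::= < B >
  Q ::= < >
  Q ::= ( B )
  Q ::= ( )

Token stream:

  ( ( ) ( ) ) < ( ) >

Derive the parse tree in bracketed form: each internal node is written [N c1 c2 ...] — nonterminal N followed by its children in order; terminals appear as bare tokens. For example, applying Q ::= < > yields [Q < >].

[B [Q ( [B [Q ( )] [B [Q ( )]]] )] [B [Q < [B [Q ( )]] >]]]

B
Q B
( B ) B
( Q B ) B
( ( ) B ) B
( ( ) Q ) B
( ( ) ( ) ) B
( ( ) ( ) ) Q
( ( ) ( ) ) < B >
( ( ) ( ) ) < Q >
( ( ) ( ) ) < ( ) >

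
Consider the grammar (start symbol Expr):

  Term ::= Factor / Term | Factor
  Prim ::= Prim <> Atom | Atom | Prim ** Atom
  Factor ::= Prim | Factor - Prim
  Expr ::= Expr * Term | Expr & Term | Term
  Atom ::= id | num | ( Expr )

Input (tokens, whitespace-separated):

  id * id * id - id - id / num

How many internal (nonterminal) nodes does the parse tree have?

[Expr [Expr [Expr [Term [Factor [Prim [Atom id]]]]] * [Term [Factor [Prim [Atom id]]]]] * [Term [Factor [Factor [Factor [Prim [Atom id]]] - [Prim [Atom id]]] - [Prim [Atom id]]] / [Term [Factor [Prim [Atom num]]]]]]

25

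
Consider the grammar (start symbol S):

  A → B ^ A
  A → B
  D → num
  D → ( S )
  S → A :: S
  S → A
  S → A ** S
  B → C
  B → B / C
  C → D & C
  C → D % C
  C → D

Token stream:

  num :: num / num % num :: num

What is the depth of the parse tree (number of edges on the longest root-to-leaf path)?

[S [A [B [C [D num]]]] :: [S [A [B [B [C [D num]]] / [C [D num] % [C [D num]]]]] :: [S [A [B [C [D num]]]]]]]

7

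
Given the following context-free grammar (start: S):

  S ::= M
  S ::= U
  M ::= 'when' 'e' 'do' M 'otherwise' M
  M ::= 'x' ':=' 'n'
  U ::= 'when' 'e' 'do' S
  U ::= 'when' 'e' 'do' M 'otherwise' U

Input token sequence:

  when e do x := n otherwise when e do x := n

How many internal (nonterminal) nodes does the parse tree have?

[S [U when e do [M x := n] otherwise [U when e do [S [M x := n]]]]]

6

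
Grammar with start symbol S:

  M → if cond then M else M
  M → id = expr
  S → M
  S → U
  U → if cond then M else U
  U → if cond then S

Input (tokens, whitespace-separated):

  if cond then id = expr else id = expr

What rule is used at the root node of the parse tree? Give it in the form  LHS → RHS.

[S [M if cond then [M id = expr] else [M id = expr]]]

S → M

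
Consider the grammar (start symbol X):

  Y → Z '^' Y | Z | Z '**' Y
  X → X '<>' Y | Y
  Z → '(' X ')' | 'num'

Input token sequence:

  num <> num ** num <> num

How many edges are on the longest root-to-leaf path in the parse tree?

[X [X [X [Y [Z num]]] <> [Y [Z num] ** [Y [Z num]]]] <> [Y [Z num]]]

5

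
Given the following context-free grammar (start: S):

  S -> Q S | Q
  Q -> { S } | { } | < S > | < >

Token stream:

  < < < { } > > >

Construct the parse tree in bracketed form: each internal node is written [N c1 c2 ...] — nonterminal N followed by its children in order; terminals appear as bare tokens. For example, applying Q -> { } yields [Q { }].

S
Q
< S >
< Q >
< < S > >
< < Q > >
< < < S > > >
< < < Q > > >
< < < { } > > >

[S [Q < [S [Q < [S [Q < [S [Q { }]] >]] >]] >]]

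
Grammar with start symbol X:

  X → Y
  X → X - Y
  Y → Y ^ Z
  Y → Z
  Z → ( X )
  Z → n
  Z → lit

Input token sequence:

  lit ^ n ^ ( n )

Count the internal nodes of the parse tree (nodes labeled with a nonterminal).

[X [Y [Y [Y [Z lit]] ^ [Z n]] ^ [Z ( [X [Y [Z n]]] )]]]

10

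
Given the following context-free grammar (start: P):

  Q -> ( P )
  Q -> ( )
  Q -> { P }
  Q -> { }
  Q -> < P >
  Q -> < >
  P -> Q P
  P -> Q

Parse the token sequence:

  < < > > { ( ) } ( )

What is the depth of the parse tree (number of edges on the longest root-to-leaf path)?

5

[P [Q < [P [Q < >]] >] [P [Q { [P [Q ( )]] }] [P [Q ( )]]]]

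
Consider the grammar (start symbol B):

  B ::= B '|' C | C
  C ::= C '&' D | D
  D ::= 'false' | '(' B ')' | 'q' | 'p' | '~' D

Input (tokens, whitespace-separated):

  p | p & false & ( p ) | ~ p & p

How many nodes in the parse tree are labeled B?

[B [B [B [C [D p]]] | [C [C [C [D p]] & [D false]] & [D ( [B [C [D p]]] )]]] | [C [C [D ~ [D p]]] & [D p]]]

4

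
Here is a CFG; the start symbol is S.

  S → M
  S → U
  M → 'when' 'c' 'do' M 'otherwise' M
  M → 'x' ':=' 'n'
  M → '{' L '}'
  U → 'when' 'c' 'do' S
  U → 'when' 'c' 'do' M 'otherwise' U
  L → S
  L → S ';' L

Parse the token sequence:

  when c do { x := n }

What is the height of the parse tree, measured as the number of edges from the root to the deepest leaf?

7

[S [U when c do [S [M { [L [S [M x := n]]] }]]]]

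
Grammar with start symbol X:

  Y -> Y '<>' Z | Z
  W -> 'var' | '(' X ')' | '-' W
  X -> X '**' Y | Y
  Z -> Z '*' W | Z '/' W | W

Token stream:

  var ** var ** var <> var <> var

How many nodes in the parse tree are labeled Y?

[X [X [X [Y [Z [W var]]]] ** [Y [Z [W var]]]] ** [Y [Y [Y [Z [W var]]] <> [Z [W var]]] <> [Z [W var]]]]

5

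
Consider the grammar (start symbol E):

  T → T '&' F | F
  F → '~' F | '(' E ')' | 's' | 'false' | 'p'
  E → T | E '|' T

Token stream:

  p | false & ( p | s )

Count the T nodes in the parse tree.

5

[E [E [T [F p]]] | [T [T [F false]] & [F ( [E [E [T [F p]]] | [T [F s]]] )]]]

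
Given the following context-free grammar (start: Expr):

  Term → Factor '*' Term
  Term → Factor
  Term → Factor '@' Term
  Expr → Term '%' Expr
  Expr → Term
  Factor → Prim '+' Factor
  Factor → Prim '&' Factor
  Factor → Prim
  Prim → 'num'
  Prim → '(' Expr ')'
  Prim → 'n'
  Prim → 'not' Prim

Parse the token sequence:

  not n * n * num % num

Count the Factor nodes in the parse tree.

[Expr [Term [Factor [Prim not [Prim n]]] * [Term [Factor [Prim n]] * [Term [Factor [Prim num]]]]] % [Expr [Term [Factor [Prim num]]]]]

4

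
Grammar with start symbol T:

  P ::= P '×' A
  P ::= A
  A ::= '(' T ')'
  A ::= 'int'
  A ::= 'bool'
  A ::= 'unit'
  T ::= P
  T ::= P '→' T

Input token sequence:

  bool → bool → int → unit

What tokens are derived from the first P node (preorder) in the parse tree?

[T [P [A bool]] → [T [P [A bool]] → [T [P [A int]] → [T [P [A unit]]]]]]

bool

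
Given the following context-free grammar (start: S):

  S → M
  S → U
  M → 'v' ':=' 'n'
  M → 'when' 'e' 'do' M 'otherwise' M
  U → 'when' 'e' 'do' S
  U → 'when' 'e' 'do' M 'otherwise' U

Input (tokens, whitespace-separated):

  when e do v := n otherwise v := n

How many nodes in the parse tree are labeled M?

[S [M when e do [M v := n] otherwise [M v := n]]]

3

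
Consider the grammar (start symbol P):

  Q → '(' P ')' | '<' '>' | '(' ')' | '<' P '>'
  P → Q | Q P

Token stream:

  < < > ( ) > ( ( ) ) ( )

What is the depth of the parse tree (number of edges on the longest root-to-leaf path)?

[P [Q < [P [Q < >] [P [Q ( )]]] >] [P [Q ( [P [Q ( )]] )] [P [Q ( )]]]]

5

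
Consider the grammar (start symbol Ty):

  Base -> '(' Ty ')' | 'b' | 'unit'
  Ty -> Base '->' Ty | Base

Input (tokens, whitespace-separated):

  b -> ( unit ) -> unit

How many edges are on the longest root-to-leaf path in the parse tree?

[Ty [Base b] -> [Ty [Base ( [Ty [Base unit]] )] -> [Ty [Base unit]]]]

5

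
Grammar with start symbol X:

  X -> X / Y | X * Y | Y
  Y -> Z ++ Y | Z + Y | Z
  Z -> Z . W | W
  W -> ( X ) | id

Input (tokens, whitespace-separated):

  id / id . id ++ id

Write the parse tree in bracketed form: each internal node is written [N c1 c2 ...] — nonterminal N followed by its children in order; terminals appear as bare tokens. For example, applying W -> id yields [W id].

X
X / Y
Y / Y
Z / Y
W / Y
id / Y
id / Z ++ Y
id / Z . W ++ Y
id / W . W ++ Y
id / id . W ++ Y
id / id . id ++ Y
id / id . id ++ Z
id / id . id ++ W
id / id . id ++ id

[X [X [Y [Z [W id]]]] / [Y [Z [Z [W id]] . [W id]] ++ [Y [Z [W id]]]]]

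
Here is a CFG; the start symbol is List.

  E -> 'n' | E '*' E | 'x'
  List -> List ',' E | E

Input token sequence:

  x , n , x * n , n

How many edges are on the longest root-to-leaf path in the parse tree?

5

[List [List [List [List [E x]] , [E n]] , [E [E x] * [E n]]] , [E n]]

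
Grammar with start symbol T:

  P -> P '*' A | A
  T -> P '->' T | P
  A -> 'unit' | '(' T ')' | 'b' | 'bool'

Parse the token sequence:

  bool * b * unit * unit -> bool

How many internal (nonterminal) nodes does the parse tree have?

12

[T [P [P [P [P [A bool]] * [A b]] * [A unit]] * [A unit]] -> [T [P [A bool]]]]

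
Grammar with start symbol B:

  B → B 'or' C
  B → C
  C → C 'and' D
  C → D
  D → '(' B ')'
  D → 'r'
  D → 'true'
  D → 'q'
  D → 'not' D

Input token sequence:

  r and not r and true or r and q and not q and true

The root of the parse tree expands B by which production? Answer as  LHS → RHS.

[B [B [C [C [C [D r]] and [D not [D r]]] and [D true]]] or [C [C [C [C [D r]] and [D q]] and [D not [D q]]] and [D true]]]

B → B 'or' C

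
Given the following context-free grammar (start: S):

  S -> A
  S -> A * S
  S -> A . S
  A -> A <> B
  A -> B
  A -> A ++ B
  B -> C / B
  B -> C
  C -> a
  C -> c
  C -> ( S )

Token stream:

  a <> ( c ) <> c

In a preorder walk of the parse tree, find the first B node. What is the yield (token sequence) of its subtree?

[S [A [A [A [B [C a]]] <> [B [C ( [S [A [B [C c]]]] )]]] <> [B [C c]]]]

a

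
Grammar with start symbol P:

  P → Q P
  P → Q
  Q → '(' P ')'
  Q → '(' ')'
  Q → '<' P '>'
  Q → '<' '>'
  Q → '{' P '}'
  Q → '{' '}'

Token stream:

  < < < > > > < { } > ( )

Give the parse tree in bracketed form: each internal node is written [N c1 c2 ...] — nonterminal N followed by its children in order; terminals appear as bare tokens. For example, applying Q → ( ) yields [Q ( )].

[P [Q < [P [Q < [P [Q < >]] >]] >] [P [Q < [P [Q { }]] >] [P [Q ( )]]]]

P
Q P
< P > P
< Q > P
< < P > > P
< < Q > > P
< < < > > > P
< < < > > > Q P
< < < > > > < P > P
< < < > > > < Q > P
< < < > > > < { } > P
< < < > > > < { } > Q
< < < > > > < { } > ( )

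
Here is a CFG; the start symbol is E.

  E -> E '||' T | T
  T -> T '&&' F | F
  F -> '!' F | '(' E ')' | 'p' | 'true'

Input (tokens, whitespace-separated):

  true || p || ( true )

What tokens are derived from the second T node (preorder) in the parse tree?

[E [E [E [T [F true]]] || [T [F p]]] || [T [F ( [E [T [F true]]] )]]]

p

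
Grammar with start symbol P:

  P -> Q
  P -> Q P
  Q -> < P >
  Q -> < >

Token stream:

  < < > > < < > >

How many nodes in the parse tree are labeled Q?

4

[P [Q < [P [Q < >]] >] [P [Q < [P [Q < >]] >]]]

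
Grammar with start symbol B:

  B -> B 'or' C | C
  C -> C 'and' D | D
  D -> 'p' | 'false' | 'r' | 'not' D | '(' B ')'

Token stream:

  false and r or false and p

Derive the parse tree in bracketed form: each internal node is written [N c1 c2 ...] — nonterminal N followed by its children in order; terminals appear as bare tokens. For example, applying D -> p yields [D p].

B
B or C
C or C
C and D or C
D and D or C
false and D or C
false and r or C
false and r or C and D
false and r or D and D
false and r or false and D
false and r or false and p

[B [B [C [C [D false]] and [D r]]] or [C [C [D false]] and [D p]]]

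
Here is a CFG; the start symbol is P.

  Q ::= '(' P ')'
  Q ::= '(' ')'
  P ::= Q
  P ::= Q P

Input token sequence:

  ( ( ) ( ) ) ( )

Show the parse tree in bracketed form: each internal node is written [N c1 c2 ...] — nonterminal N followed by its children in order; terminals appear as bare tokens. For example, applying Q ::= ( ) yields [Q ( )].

P
Q P
( P ) P
( Q P ) P
( ( ) P ) P
( ( ) Q ) P
( ( ) ( ) ) P
( ( ) ( ) ) Q
( ( ) ( ) ) ( )

[P [Q ( [P [Q ( )] [P [Q ( )]]] )] [P [Q ( )]]]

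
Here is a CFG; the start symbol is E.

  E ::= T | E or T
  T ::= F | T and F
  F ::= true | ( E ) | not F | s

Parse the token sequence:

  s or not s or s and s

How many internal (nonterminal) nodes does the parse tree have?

12

[E [E [E [T [F s]]] or [T [F not [F s]]]] or [T [T [F s]] and [F s]]]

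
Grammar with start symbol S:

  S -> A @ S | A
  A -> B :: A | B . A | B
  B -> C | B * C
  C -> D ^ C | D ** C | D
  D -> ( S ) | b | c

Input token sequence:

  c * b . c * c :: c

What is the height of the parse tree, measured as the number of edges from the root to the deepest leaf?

7

[S [A [B [B [C [D c]]] * [C [D b]]] . [A [B [B [C [D c]]] * [C [D c]]] :: [A [B [C [D c]]]]]]]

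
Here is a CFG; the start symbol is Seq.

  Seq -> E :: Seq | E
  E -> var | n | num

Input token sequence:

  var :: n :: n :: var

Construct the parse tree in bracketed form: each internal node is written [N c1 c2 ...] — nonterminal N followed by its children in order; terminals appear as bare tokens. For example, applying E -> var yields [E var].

Seq
E :: Seq
var :: Seq
var :: E :: Seq
var :: n :: Seq
var :: n :: E :: Seq
var :: n :: n :: Seq
var :: n :: n :: E
var :: n :: n :: var

[Seq [E var] :: [Seq [E n] :: [Seq [E n] :: [Seq [E var]]]]]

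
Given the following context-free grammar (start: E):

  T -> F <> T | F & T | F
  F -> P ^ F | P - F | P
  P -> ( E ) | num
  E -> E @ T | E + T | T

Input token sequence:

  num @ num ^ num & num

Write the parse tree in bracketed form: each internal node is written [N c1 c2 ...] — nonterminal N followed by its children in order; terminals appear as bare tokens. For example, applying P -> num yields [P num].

[E [E [T [F [P num]]]] @ [T [F [P num] ^ [F [P num]]] & [T [F [P num]]]]]

E
E @ T
T @ T
F @ T
P @ T
num @ T
num @ F & T
num @ P ^ F & T
num @ num ^ F & T
num @ num ^ P & T
num @ num ^ num & T
num @ num ^ num & F
num @ num ^ num & P
num @ num ^ num & num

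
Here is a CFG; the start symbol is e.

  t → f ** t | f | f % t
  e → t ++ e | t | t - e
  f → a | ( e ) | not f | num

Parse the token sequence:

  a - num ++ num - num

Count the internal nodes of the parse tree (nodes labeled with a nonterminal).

[e [t [f a]] - [e [t [f num]] ++ [e [t [f num]] - [e [t [f num]]]]]]

12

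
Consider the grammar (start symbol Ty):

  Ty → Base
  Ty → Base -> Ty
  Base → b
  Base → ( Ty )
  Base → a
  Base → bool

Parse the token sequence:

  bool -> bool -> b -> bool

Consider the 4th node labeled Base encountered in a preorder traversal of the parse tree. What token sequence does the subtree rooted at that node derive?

bool

[Ty [Base bool] -> [Ty [Base bool] -> [Ty [Base b] -> [Ty [Base bool]]]]]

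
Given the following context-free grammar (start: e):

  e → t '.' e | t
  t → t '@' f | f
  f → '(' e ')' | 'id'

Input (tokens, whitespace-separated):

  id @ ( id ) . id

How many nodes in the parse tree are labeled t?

[e [t [t [f id]] @ [f ( [e [t [f id]]] )]] . [e [t [f id]]]]

4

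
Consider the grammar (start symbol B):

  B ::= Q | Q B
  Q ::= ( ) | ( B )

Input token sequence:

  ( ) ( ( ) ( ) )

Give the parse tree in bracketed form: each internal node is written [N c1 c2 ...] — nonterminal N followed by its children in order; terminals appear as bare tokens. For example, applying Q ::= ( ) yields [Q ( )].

[B [Q ( )] [B [Q ( [B [Q ( )] [B [Q ( )]]] )]]]

B
Q B
( ) B
( ) Q
( ) ( B )
( ) ( Q B )
( ) ( ( ) B )
( ) ( ( ) Q )
( ) ( ( ) ( ) )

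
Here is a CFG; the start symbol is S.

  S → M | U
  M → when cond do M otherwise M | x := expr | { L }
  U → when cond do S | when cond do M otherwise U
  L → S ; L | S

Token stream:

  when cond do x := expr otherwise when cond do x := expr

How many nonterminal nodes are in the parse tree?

[S [U when cond do [M x := expr] otherwise [U when cond do [S [M x := expr]]]]]

6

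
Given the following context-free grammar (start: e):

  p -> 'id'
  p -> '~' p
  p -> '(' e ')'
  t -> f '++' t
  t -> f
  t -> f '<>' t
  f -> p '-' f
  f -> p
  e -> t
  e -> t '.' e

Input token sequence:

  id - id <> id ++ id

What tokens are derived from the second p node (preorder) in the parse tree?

[e [t [f [p id] - [f [p id]]] <> [t [f [p id]] ++ [t [f [p id]]]]]]

id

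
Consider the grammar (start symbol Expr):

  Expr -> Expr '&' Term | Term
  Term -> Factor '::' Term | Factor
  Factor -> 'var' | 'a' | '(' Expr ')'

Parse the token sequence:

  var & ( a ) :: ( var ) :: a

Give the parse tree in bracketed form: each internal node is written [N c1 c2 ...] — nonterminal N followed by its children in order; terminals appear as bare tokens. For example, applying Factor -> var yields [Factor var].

Expr
Expr & Term
Term & Term
Factor & Term
var & Term
var & Factor :: Term
var & ( Expr ) :: Term
var & ( Term ) :: Term
var & ( Factor ) :: Term
var & ( a ) :: Term
var & ( a ) :: Factor :: Term
var & ( a ) :: ( Expr ) :: Term
var & ( a ) :: ( Term ) :: Term
var & ( a ) :: ( Factor ) :: Term
var & ( a ) :: ( var ) :: Term
var & ( a ) :: ( var ) :: Factor
var & ( a ) :: ( var ) :: a

[Expr [Expr [Term [Factor var]]] & [Term [Factor ( [Expr [Term [Factor a]]] )] :: [Term [Factor ( [Expr [Term [Factor var]]] )] :: [Term [Factor a]]]]]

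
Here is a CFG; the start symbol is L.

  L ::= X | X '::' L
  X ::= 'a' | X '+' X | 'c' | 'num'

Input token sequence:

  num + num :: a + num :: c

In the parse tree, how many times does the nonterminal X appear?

[L [X [X num] + [X num]] :: [L [X [X a] + [X num]] :: [L [X c]]]]

7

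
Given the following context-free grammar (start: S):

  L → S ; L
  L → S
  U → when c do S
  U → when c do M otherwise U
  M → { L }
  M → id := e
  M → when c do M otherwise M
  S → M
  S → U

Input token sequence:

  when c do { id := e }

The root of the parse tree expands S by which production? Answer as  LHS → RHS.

S → U

[S [U when c do [S [M { [L [S [M id := e]]] }]]]]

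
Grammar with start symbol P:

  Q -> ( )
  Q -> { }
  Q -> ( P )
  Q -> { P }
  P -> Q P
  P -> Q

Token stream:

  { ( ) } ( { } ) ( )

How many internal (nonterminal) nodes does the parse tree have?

[P [Q { [P [Q ( )]] }] [P [Q ( [P [Q { }]] )] [P [Q ( )]]]]

10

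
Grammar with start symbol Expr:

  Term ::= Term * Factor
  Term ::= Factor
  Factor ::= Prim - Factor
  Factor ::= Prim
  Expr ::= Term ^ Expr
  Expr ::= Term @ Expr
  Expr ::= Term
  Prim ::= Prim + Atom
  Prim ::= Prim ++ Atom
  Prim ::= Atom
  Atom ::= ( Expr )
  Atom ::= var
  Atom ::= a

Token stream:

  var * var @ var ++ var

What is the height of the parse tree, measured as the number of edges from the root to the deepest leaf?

7

[Expr [Term [Term [Factor [Prim [Atom var]]]] * [Factor [Prim [Atom var]]]] @ [Expr [Term [Factor [Prim [Prim [Atom var]] ++ [Atom var]]]]]]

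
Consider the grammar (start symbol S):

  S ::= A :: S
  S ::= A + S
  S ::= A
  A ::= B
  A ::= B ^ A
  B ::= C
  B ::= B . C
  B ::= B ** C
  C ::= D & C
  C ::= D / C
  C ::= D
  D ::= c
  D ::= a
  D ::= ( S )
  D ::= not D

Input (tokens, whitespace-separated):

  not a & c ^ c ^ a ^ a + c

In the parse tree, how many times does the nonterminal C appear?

[S [A [B [C [D not [D a]] & [C [D c]]]] ^ [A [B [C [D c]]] ^ [A [B [C [D a]]] ^ [A [B [C [D a]]]]]]] + [S [A [B [C [D c]]]]]]

6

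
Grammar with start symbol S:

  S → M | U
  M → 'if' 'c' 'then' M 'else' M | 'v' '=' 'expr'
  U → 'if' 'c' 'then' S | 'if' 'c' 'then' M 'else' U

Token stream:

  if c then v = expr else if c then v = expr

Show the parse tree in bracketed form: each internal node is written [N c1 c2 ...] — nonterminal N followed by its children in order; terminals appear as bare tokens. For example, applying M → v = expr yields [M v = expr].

S
U
if c then M else U
if c then v = expr else U
if c then v = expr else if c then S
if c then v = expr else if c then M
if c then v = expr else if c then v = expr

[S [U if c then [M v = expr] else [U if c then [S [M v = expr]]]]]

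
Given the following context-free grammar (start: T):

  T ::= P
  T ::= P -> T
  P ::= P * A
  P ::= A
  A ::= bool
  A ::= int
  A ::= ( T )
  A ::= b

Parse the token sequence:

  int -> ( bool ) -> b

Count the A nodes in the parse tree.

4

[T [P [A int]] -> [T [P [A ( [T [P [A bool]]] )]] -> [T [P [A b]]]]]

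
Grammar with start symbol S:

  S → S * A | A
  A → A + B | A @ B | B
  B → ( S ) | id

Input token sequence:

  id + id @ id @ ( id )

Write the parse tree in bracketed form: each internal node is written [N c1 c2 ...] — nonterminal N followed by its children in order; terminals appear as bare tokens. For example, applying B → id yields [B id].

S
A
A @ B
A @ B @ B
A + B @ B @ B
B + B @ B @ B
id + B @ B @ B
id + id @ B @ B
id + id @ id @ B
id + id @ id @ ( S )
id + id @ id @ ( A )
id + id @ id @ ( B )
id + id @ id @ ( id )

[S [A [A [A [A [B id]] + [B id]] @ [B id]] @ [B ( [S [A [B id]]] )]]]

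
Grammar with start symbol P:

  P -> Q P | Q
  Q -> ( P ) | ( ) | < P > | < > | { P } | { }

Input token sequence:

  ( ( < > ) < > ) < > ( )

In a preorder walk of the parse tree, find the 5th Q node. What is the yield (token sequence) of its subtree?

< >

[P [Q ( [P [Q ( [P [Q < >]] )] [P [Q < >]]] )] [P [Q < >] [P [Q ( )]]]]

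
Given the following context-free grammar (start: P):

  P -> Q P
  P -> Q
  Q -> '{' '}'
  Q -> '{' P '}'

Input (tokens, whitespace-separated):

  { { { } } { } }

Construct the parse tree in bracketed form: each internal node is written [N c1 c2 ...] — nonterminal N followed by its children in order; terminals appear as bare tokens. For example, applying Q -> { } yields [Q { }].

[P [Q { [P [Q { [P [Q { }]] }] [P [Q { }]]] }]]

P
Q
{ P }
{ Q P }
{ { P } P }
{ { Q } P }
{ { { } } P }
{ { { } } Q }
{ { { } } { } }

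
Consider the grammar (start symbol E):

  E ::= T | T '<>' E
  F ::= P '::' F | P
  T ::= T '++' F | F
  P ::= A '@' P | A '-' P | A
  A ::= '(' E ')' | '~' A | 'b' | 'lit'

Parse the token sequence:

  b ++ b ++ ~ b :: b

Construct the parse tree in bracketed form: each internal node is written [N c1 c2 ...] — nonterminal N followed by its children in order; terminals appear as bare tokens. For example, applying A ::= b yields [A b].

E
T
T ++ F
T ++ F ++ F
F ++ F ++ F
P ++ F ++ F
A ++ F ++ F
b ++ F ++ F
b ++ P ++ F
b ++ A ++ F
b ++ b ++ F
b ++ b ++ P :: F
b ++ b ++ A :: F
b ++ b ++ ~ A :: F
b ++ b ++ ~ b :: F
b ++ b ++ ~ b :: P
b ++ b ++ ~ b :: A
b ++ b ++ ~ b :: b

[E [T [T [T [F [P [A b]]]] ++ [F [P [A b]]]] ++ [F [P [A ~ [A b]]] :: [F [P [A b]]]]]]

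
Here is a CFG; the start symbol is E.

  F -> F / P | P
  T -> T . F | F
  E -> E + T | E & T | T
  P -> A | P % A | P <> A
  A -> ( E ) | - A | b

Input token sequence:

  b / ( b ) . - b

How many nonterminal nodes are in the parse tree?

[E [T [T [F [F [P [A b]]] / [P [A ( [E [T [F [P [A b]]]]] )]]]] . [F [P [A - [A b]]]]]]

18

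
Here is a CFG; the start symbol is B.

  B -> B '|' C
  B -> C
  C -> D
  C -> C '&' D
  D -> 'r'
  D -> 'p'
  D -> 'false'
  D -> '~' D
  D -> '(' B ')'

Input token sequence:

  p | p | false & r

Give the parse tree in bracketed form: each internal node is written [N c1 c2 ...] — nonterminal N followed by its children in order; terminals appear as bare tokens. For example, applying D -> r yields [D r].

[B [B [B [C [D p]]] | [C [D p]]] | [C [C [D false]] & [D r]]]

B
B | C
B | C | C
C | C | C
D | C | C
p | C | C
p | D | C
p | p | C
p | p | C & D
p | p | D & D
p | p | false & D
p | p | false & r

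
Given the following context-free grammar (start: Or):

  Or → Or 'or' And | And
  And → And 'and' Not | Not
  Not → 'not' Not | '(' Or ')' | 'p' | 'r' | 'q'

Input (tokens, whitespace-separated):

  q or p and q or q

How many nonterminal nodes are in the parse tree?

11

[Or [Or [Or [And [Not q]]] or [And [And [Not p]] and [Not q]]] or [And [Not q]]]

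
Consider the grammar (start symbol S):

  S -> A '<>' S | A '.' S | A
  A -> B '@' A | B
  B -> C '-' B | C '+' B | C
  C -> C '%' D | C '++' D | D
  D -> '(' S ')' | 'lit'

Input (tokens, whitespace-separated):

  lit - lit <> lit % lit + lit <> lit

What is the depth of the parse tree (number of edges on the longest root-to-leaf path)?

7

[S [A [B [C [D lit]] - [B [C [D lit]]]]] <> [S [A [B [C [C [D lit]] % [D lit]] + [B [C [D lit]]]]] <> [S [A [B [C [D lit]]]]]]]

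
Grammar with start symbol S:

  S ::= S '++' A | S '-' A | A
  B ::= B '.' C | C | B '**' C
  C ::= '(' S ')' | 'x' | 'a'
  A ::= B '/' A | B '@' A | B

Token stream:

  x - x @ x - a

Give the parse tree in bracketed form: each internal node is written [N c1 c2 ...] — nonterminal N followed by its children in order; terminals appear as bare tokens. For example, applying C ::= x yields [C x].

[S [S [S [A [B [C x]]]] - [A [B [C x]] @ [A [B [C x]]]]] - [A [B [C a]]]]

S
S - A
S - A - A
A - A - A
B - A - A
C - A - A
x - A - A
x - B @ A - A
x - C @ A - A
x - x @ A - A
x - x @ B - A
x - x @ C - A
x - x @ x - A
x - x @ x - B
x - x @ x - C
x - x @ x - a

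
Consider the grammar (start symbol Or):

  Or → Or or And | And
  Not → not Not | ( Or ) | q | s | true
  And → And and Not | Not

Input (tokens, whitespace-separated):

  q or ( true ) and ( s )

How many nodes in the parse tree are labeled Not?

[Or [Or [And [Not q]]] or [And [And [Not ( [Or [And [Not true]]] )]] and [Not ( [Or [And [Not s]]] )]]]

5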